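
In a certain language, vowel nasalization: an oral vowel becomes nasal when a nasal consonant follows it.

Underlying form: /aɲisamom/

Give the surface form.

[ãɲisãmõm]

/a/ before nasal /ɲ/ → [ã]
/a/ before nasal /m/ → [ã]
/o/ before nasal /m/ → [õ]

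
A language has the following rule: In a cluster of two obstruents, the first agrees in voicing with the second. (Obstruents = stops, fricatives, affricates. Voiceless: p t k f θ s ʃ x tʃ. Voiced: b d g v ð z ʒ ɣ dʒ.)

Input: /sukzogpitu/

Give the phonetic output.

[sugzokpitu]

/k/ before /z/ (voiced) → [g]
/g/ before /p/ (voiceless) → [k]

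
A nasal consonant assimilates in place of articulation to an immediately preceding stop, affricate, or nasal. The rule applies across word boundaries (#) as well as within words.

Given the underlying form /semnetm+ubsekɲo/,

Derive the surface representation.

/n/ after /m/ (labial) → [m]
/m/ after /t/ (alveolar) → [n]
/ɲ/ after /k/ (velar) → [ŋ]

[semmetn+ubsekŋo]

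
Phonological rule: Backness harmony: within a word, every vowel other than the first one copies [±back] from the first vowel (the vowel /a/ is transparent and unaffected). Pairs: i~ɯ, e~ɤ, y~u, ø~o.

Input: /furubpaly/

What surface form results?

/y/ harmonizes with /u/ ([+back]) → [u]

[furubpalu]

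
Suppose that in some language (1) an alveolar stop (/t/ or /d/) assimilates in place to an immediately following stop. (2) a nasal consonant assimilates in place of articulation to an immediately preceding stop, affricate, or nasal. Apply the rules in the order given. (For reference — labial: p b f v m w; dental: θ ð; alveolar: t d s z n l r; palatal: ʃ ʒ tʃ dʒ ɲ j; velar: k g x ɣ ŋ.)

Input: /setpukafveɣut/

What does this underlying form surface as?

Rule 1: /t/ before /p/ (labial) → [p]
After rule 1: seppukafveɣut
Rule 2: no segment meets the rule's conditions; no change.

[seppukafveɣut]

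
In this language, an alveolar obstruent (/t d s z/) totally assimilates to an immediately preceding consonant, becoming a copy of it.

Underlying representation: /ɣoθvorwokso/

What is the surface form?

[ɣoθvorwokko]

/s/ after /k/ → [k] (total assimilation)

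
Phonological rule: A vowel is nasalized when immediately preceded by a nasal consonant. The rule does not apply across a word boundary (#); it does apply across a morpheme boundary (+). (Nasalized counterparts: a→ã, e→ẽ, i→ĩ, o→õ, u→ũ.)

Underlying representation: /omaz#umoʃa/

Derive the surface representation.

[omãz#umõʃa]

/a/ after nasal /m/ → [ã]
/o/ after nasal /m/ → [õ]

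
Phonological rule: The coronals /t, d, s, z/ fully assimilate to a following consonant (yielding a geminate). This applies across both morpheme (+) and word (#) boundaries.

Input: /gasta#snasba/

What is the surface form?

[gatta#nnabba]

/s/ before /t/ → [t] (total assimilation)
/s/ before /n/ → [n] (total assimilation)
/s/ before /b/ → [b] (total assimilation)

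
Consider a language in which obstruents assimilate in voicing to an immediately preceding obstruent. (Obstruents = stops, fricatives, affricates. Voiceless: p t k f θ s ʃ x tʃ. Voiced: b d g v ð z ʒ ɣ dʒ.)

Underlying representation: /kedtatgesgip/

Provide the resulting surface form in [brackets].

[keddatkeskip]

/t/ after /d/ (voiced) → [d]
/g/ after /t/ (voiceless) → [k]
/g/ after /s/ (voiceless) → [k]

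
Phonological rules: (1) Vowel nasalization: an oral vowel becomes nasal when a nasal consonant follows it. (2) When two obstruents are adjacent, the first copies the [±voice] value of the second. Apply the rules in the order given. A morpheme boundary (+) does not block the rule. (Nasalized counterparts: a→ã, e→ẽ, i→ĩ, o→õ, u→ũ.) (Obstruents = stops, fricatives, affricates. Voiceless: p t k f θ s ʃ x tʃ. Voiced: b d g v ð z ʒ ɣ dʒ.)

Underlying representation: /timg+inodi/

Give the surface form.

[tĩmg+ĩnodi]

Rule 1: /i/ before nasal /m/ → [ĩ]
Rule 1: /i/ before nasal /n/ → [ĩ]
After rule 1: tĩmg+ĩnodi
Rule 2: no segment meets the rule's conditions; no change.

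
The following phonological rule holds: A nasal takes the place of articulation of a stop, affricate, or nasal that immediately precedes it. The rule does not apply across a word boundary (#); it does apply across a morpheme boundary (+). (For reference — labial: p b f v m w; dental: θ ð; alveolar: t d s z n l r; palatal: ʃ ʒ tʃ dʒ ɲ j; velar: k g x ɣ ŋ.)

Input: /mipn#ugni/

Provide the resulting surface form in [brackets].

/n/ after /p/ (labial) → [m]
/n/ after /g/ (velar) → [ŋ]

[mipm#ugŋi]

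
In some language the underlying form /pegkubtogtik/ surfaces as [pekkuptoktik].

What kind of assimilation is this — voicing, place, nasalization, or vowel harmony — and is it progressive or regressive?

/g/→[k] /b/→[p] /g/→[k].
Each target copies a feature from the following segment, so the direction is regressive.

voicing assimilation, regressive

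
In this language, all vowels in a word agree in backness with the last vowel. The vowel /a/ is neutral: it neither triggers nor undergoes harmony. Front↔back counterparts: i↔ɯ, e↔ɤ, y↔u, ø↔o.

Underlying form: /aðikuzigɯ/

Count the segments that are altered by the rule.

/i/ harmonizes with /ɯ/ ([+back]) → [ɯ]
/i/ harmonizes with /ɯ/ ([+back]) → [ɯ]
2 segments change.

2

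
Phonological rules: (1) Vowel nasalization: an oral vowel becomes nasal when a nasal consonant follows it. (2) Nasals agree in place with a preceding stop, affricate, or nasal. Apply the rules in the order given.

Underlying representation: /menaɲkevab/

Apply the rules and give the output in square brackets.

Rule 1: /e/ before nasal /n/ → [ẽ]
Rule 1: /a/ before nasal /ɲ/ → [ã]
After rule 1: mẽnãɲkevab
Rule 2: no segment meets the rule's conditions; no change.

[mẽnãɲkevab]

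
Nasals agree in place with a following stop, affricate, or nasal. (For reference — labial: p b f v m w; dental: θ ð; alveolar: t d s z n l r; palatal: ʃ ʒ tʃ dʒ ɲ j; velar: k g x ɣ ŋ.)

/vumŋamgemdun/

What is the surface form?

[vuŋŋaŋgendun]

/m/ before /ŋ/ (velar) → [ŋ]
/m/ before /g/ (velar) → [ŋ]
/m/ before /d/ (alveolar) → [n]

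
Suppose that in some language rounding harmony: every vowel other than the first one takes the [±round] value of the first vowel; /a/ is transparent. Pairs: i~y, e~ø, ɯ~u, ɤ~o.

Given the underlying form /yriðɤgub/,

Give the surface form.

/i/ harmonizes with /y/ ([+round]) → [y]
/ɤ/ harmonizes with /y/ ([+round]) → [o]

[yryðogub]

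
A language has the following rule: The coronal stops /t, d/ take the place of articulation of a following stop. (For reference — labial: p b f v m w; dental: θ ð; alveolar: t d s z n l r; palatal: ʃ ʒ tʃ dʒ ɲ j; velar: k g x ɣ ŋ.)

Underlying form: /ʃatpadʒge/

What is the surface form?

[ʃappadʒge]

/t/ before /p/ (labial) → [p]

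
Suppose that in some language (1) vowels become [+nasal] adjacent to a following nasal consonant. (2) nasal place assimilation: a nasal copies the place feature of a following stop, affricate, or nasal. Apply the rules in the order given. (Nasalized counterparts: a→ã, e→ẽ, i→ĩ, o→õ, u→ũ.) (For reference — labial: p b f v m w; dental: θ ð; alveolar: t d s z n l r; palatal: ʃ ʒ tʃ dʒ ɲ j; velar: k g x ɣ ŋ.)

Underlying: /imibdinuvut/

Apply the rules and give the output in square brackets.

[ĩmibdĩnuvut]

Rule 1: /i/ before nasal /m/ → [ĩ]
Rule 1: /i/ before nasal /n/ → [ĩ]
After rule 1: ĩmibdĩnuvut
Rule 2: no segment meets the rule's conditions; no change.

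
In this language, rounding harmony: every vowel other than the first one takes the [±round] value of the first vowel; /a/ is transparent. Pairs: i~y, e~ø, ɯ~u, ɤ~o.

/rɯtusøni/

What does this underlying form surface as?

/u/ harmonizes with /ɯ/ ([-round]) → [ɯ]
/ø/ harmonizes with /ɯ/ ([-round]) → [e]

[rɯtɯseni]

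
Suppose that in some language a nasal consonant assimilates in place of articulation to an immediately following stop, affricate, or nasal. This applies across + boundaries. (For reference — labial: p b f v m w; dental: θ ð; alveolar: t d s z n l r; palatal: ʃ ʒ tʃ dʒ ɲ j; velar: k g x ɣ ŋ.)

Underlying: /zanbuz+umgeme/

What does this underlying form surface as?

[zambuz+uŋgeme]

/n/ before /b/ (labial) → [m]
/m/ before /g/ (velar) → [ŋ]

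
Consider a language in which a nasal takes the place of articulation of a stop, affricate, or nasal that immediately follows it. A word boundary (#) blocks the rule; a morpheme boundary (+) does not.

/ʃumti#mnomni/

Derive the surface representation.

[ʃunti#nnonni]

/m/ before /t/ (alveolar) → [n]
/m/ before /n/ (alveolar) → [n]
/m/ before /n/ (alveolar) → [n]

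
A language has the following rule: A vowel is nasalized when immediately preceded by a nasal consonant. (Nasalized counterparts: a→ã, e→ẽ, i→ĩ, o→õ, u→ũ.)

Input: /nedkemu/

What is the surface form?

[nẽdkemũ]

/e/ after nasal /n/ → [ẽ]
/u/ after nasal /m/ → [ũ]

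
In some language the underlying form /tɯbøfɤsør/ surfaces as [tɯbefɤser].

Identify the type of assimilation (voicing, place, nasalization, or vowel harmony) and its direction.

vowel harmony, progressive

/ø/→[e] /ø/→[e].
Vowels agree with the first vowel, so the harmony is progressive.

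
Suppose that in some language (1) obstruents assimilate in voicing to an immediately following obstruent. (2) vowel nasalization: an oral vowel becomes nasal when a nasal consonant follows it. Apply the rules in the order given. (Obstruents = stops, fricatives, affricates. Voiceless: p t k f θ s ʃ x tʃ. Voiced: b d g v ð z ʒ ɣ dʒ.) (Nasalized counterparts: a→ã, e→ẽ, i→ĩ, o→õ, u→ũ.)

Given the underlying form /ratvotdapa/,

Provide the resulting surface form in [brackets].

[radvoddapa]

Rule 1: /t/ before /v/ (voiced) → [d]
Rule 1: /t/ before /d/ (voiced) → [d]
After rule 1: radvoddapa
Rule 2: no segment meets the rule's conditions; no change.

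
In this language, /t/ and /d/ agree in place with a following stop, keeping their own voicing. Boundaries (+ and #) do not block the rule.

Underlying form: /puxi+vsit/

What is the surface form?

no segment meets the rule's conditions; no change.

[puxi+vsit]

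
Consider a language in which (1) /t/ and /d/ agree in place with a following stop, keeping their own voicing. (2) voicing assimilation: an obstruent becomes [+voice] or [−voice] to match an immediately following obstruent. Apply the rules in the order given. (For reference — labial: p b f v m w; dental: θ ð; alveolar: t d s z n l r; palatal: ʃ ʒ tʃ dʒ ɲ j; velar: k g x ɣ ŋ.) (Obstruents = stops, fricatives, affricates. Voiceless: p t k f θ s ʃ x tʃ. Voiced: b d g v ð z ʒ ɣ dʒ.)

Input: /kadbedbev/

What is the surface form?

Rule 1: /d/ before /b/ (labial) → [b]
Rule 1: /d/ before /b/ (labial) → [b]
After rule 1: kabbebbev
Rule 2: no segment meets the rule's conditions; no change.

[kabbebbev]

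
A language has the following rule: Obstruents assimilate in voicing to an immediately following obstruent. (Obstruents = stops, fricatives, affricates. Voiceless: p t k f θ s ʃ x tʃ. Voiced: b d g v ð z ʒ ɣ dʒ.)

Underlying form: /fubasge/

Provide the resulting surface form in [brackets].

/s/ before /g/ (voiced) → [z]

[fubazge]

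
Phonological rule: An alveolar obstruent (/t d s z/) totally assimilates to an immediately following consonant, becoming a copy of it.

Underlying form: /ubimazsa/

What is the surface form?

/z/ before /s/ → [s] (total assimilation)

[ubimassa]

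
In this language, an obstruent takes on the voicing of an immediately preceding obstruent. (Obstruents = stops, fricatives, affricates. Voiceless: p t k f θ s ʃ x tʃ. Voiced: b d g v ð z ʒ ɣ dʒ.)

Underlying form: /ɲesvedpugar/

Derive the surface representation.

[ɲesfedbugar]

/v/ after /s/ (voiceless) → [f]
/p/ after /d/ (voiced) → [b]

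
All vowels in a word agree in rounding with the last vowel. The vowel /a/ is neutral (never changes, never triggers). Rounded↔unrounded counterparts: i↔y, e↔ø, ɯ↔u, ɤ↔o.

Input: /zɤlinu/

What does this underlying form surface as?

[zolynu]

/ɤ/ harmonizes with /u/ ([+round]) → [o]
/i/ harmonizes with /u/ ([+round]) → [y]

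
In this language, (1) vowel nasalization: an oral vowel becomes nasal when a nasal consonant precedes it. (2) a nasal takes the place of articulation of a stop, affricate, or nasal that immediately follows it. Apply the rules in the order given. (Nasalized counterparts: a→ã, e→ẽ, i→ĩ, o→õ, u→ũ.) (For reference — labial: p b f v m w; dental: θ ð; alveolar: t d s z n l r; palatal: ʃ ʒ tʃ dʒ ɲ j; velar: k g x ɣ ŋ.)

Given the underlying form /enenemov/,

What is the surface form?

[enẽnẽmõv]

Rule 1: /e/ after nasal /n/ → [ẽ]
Rule 1: /e/ after nasal /n/ → [ẽ]
Rule 1: /o/ after nasal /m/ → [õ]
After rule 1: enẽnẽmõv
Rule 2: no segment meets the rule's conditions; no change.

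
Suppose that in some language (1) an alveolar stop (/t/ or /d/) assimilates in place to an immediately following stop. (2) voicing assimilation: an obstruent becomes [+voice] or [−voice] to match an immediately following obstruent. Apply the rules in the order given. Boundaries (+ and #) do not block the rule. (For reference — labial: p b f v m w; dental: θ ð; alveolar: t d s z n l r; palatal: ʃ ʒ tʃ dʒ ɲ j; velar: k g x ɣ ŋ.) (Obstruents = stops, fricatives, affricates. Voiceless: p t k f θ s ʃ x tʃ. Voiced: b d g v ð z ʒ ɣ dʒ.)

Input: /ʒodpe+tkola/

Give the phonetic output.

[ʒoppe+kkola]

Rule 1: /d/ before /p/ (labial) → [b]
Rule 1: /t/ before /k/ (velar) → [k]
After rule 1: ʒobpe+kkola
Rule 2: /b/ before /p/ (voiceless) → [p]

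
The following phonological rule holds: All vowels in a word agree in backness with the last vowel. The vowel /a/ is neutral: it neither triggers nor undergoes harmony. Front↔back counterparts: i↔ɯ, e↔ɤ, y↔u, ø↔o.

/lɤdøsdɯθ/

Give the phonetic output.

[lɤdosdɯθ]

/ø/ harmonizes with /ɯ/ ([+back]) → [o]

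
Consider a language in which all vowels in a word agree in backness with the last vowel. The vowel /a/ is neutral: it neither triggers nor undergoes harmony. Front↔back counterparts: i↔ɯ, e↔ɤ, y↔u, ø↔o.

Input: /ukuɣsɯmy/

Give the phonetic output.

/u/ harmonizes with /y/ ([-back]) → [y]
/u/ harmonizes with /y/ ([-back]) → [y]
/ɯ/ harmonizes with /y/ ([-back]) → [i]

[ykyɣsimy]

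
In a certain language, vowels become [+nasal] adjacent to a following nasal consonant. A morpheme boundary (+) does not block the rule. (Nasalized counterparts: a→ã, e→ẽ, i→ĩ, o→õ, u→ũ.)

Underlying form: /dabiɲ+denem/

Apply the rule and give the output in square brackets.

[dabĩɲ+dẽnẽm]

/i/ before nasal /ɲ/ → [ĩ]
/e/ before nasal /n/ → [ẽ]
/e/ before nasal /m/ → [ẽ]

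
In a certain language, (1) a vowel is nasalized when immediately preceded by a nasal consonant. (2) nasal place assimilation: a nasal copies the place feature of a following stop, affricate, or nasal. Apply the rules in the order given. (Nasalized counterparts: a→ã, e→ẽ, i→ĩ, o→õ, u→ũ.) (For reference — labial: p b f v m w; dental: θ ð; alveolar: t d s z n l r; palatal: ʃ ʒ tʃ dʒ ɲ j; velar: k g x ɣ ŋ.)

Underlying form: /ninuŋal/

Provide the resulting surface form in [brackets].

[nĩnũŋãl]

Rule 1: /i/ after nasal /n/ → [ĩ]
Rule 1: /u/ after nasal /n/ → [ũ]
Rule 1: /a/ after nasal /ŋ/ → [ã]
After rule 1: nĩnũŋãl
Rule 2: no segment meets the rule's conditions; no change.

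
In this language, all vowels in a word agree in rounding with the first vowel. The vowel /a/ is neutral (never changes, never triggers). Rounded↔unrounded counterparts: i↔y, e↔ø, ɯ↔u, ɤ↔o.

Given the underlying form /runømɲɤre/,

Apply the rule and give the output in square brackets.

/ɤ/ harmonizes with /u/ ([+round]) → [o]
/e/ harmonizes with /u/ ([+round]) → [ø]

[runømɲorø]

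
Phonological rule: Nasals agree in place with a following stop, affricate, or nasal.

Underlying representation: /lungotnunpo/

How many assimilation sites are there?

/n/ before /g/ (velar) → [ŋ]
/n/ before /p/ (labial) → [m]
2 segments change.

2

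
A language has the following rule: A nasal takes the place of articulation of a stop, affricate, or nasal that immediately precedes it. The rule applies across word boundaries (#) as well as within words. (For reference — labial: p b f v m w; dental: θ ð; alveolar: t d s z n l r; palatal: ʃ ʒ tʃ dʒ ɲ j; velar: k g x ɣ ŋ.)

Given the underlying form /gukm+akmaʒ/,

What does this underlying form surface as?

/m/ after /k/ (velar) → [ŋ]
/m/ after /k/ (velar) → [ŋ]

[gukŋ+akŋaʒ]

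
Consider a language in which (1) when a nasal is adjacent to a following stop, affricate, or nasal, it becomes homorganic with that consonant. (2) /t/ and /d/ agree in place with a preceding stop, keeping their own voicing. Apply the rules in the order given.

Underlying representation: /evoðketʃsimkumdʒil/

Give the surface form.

[evoðketʃsiŋkuɲdʒil]

Rule 1: /m/ before /k/ (velar) → [ŋ]
Rule 1: /m/ before /dʒ/ (palatal) → [ɲ]
After rule 1: evoðketʃsiŋkuɲdʒil
Rule 2: no segment meets the rule's conditions; no change.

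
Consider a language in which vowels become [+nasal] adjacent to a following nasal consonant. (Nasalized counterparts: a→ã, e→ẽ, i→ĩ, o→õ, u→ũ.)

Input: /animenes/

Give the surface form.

[ãnĩmẽnes]

/a/ before nasal /n/ → [ã]
/i/ before nasal /m/ → [ĩ]
/e/ before nasal /n/ → [ẽ]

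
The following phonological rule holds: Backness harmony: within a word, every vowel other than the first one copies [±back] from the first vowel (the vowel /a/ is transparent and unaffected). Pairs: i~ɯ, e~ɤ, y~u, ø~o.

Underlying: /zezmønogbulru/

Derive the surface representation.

/o/ harmonizes with /e/ ([-back]) → [ø]
/u/ harmonizes with /e/ ([-back]) → [y]
/u/ harmonizes with /e/ ([-back]) → [y]

[zezmønøgbylry]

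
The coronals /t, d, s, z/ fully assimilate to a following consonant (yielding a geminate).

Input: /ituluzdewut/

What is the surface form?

/z/ before /d/ → [d] (total assimilation)

[ituluddewut]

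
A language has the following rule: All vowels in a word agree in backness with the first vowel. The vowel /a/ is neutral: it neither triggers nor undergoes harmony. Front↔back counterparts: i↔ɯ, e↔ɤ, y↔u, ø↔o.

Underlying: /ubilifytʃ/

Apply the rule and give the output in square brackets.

/i/ harmonizes with /u/ ([+back]) → [ɯ]
/i/ harmonizes with /u/ ([+back]) → [ɯ]
/y/ harmonizes with /u/ ([+back]) → [u]

[ubɯlɯfutʃ]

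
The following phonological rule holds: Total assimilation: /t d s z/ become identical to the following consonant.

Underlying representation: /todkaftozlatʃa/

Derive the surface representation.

[tokkaftollatʃa]

/d/ before /k/ → [k] (total assimilation)
/z/ before /l/ → [l] (total assimilation)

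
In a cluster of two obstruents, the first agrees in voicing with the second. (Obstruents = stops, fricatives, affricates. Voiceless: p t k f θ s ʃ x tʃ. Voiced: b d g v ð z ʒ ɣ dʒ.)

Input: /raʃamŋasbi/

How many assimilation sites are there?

/s/ before /b/ (voiced) → [z]
1 segment changes.

1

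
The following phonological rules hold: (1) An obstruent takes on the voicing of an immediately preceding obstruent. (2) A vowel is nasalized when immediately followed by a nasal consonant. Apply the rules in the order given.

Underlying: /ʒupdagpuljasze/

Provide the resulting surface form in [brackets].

[ʒuptagbuljasse]

Rule 1: /d/ after /p/ (voiceless) → [t]
Rule 1: /p/ after /g/ (voiced) → [b]
Rule 1: /z/ after /s/ (voiceless) → [s]
After rule 1: ʒuptagbuljasse
Rule 2: no segment meets the rule's conditions; no change.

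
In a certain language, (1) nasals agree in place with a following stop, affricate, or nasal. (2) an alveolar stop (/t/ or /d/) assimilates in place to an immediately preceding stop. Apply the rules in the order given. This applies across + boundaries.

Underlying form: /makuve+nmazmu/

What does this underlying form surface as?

Rule 1: /n/ before /m/ (labial) → [m]
After rule 1: makuve+mmazmu
Rule 2: no segment meets the rule's conditions; no change.

[makuve+mmazmu]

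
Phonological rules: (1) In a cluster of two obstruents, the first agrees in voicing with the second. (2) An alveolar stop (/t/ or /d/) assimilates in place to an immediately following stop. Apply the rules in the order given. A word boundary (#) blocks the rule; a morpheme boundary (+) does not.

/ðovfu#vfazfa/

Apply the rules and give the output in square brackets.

[ðoffu#ffasfa]

Rule 1: /v/ before /f/ (voiceless) → [f]
Rule 1: /v/ before /f/ (voiceless) → [f]
Rule 1: /z/ before /f/ (voiceless) → [s]
After rule 1: ðoffu#ffasfa
Rule 2: no segment meets the rule's conditions; no change.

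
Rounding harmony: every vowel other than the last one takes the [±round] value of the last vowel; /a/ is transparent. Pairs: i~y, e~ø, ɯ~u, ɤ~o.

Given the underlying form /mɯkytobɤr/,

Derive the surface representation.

/y/ harmonizes with /ɤ/ ([-round]) → [i]
/o/ harmonizes with /ɤ/ ([-round]) → [ɤ]

[mɯkitɤbɤr]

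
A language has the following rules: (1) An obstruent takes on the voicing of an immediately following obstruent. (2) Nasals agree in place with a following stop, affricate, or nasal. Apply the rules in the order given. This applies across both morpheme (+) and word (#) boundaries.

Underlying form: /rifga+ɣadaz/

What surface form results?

Rule 1: /f/ before /g/ (voiced) → [v]
After rule 1: rivga+ɣadaz
Rule 2: no segment meets the rule's conditions; no change.

[rivga+ɣadaz]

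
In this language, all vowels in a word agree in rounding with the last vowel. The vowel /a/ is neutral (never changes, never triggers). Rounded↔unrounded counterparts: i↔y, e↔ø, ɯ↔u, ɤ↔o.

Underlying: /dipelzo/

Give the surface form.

/i/ harmonizes with /o/ ([+round]) → [y]
/e/ harmonizes with /o/ ([+round]) → [ø]

[dypølzo]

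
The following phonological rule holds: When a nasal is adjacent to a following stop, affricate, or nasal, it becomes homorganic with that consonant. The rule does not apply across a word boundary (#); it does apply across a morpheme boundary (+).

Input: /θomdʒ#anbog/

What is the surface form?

[θoɲdʒ#ambog]

/m/ before /dʒ/ (palatal) → [ɲ]
/n/ before /b/ (labial) → [m]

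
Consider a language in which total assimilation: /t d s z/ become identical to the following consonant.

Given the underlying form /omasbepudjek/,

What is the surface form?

[omabbepujjek]

/s/ before /b/ → [b] (total assimilation)
/d/ before /j/ → [j] (total assimilation)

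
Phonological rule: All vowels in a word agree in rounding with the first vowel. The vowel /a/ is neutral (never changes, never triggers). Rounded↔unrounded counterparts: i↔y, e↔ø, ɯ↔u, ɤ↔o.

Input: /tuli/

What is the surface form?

[tuly]

/i/ harmonizes with /u/ ([+round]) → [y]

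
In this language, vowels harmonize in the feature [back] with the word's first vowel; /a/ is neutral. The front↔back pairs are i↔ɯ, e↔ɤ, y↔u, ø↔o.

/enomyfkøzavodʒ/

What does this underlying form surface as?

/o/ harmonizes with /e/ ([-back]) → [ø]
/o/ harmonizes with /e/ ([-back]) → [ø]

[enømyfkøzavødʒ]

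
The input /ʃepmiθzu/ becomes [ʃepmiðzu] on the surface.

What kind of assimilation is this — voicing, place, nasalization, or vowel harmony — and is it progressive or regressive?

/θ/→[ð].
Each target copies a feature from the following segment, so the direction is regressive.

voicing assimilation, regressive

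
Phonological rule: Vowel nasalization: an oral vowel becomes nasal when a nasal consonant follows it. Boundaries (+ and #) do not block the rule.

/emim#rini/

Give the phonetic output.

[ẽmĩm#rĩni]

/e/ before nasal /m/ → [ẽ]
/i/ before nasal /m/ → [ĩ]
/i/ before nasal /n/ → [ĩ]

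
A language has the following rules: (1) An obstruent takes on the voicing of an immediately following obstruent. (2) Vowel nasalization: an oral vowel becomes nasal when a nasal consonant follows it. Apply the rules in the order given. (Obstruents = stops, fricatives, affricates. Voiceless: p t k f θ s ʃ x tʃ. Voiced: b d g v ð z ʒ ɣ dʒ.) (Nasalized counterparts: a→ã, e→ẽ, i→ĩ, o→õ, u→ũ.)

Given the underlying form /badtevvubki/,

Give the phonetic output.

Rule 1: /d/ before /t/ (voiceless) → [t]
Rule 1: /b/ before /k/ (voiceless) → [p]
After rule 1: battevvupki
Rule 2: no segment meets the rule's conditions; no change.

[battevvupki]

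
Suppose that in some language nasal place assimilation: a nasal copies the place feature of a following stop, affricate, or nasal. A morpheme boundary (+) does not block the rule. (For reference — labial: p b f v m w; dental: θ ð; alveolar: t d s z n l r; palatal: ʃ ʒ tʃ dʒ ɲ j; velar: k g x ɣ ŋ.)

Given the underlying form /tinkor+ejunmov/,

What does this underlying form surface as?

[tiŋkor+ejummov]

/n/ before /k/ (velar) → [ŋ]
/n/ before /m/ (labial) → [m]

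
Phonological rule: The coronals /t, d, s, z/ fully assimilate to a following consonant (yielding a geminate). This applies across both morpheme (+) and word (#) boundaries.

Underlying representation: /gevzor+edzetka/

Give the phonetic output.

/d/ before /z/ → [z] (total assimilation)
/t/ before /k/ → [k] (total assimilation)

[gevzor+ezzekka]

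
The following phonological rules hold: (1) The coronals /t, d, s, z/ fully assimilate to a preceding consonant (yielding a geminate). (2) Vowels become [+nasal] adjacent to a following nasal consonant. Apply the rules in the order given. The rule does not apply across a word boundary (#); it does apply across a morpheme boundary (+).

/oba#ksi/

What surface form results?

Rule 1: /s/ after /k/ → [k] (total assimilation)
After rule 1: oba#kki
Rule 2: no segment meets the rule's conditions; no change.

[oba#kki]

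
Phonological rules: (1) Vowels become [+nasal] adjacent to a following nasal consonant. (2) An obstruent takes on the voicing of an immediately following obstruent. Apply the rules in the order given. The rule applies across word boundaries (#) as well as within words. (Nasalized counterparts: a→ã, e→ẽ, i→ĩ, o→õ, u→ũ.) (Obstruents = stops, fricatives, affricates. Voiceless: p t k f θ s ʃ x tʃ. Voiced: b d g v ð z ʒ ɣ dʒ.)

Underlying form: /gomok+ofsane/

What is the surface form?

[gõmok+ofsãne]

Rule 1: /o/ before nasal /m/ → [õ]
Rule 1: /a/ before nasal /n/ → [ã]
After rule 1: gõmok+ofsãne
Rule 2: no segment meets the rule's conditions; no change.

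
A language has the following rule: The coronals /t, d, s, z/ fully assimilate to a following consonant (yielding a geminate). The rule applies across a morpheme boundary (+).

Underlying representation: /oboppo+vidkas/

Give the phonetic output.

[oboppo+vikkas]

/d/ before /k/ → [k] (total assimilation)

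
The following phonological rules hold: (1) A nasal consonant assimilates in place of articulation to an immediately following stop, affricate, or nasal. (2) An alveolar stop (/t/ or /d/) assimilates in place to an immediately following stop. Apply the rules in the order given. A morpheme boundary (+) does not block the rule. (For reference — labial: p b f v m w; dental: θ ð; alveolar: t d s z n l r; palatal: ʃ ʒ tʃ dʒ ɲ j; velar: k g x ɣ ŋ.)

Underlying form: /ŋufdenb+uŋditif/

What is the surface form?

Rule 1: /n/ before /b/ (labial) → [m]
Rule 1: /ŋ/ before /d/ (alveolar) → [n]
After rule 1: ŋufdemb+unditif
Rule 2: no segment meets the rule's conditions; no change.

[ŋufdemb+unditif]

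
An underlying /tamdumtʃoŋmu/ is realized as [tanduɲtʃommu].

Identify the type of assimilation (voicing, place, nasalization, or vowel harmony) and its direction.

place assimilation, regressive

/m/→[n] /m/→[ɲ] /ŋ/→[m].
Each target copies a feature from the following segment, so the direction is regressive.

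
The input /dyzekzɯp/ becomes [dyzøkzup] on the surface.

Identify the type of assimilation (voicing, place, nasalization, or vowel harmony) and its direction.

/e/→[ø] /ɯ/→[u].
Vowels agree with the first vowel, so the harmony is progressive.

vowel harmony, progressive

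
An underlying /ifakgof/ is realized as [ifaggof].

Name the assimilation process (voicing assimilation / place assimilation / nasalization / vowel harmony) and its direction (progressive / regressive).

/k/→[g].
Each target copies a feature from the following segment, so the direction is regressive.

voicing assimilation, regressive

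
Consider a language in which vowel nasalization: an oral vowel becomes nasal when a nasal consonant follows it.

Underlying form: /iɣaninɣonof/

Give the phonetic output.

[iɣãnĩnɣõnof]

/a/ before nasal /n/ → [ã]
/i/ before nasal /n/ → [ĩ]
/o/ before nasal /n/ → [õ]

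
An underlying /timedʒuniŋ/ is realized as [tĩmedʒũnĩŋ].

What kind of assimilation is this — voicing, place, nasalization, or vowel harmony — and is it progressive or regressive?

nasalization, regressive

/i/→[ĩ] /u/→[ũ] /i/→[ĩ].
Each target copies a feature from the following segment, so the direction is regressive.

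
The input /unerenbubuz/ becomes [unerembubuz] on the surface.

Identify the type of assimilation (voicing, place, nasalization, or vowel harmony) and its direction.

place assimilation, regressive

/n/→[m].
Each target copies a feature from the following segment, so the direction is regressive.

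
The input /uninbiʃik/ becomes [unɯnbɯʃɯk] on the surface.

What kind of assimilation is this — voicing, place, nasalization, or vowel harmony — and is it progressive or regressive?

vowel harmony, progressive

/i/→[ɯ] /i/→[ɯ] /i/→[ɯ].
Vowels agree with the first vowel, so the harmony is progressive.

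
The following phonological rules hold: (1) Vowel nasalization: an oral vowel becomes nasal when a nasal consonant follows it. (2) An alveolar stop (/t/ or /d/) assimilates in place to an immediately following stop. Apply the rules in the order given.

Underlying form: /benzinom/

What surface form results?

[bẽnzĩnõm]

Rule 1: /e/ before nasal /n/ → [ẽ]
Rule 1: /i/ before nasal /n/ → [ĩ]
Rule 1: /o/ before nasal /m/ → [õ]
After rule 1: bẽnzĩnõm
Rule 2: no segment meets the rule's conditions; no change.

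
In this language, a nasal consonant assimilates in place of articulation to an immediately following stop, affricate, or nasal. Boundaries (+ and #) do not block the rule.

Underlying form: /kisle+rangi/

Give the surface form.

/n/ before /g/ (velar) → [ŋ]

[kisle+raŋgi]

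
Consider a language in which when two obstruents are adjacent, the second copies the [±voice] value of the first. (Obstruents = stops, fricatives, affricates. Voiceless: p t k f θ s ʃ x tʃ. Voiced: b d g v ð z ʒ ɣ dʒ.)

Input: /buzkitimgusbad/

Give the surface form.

[buzgitimguspad]

/k/ after /z/ (voiced) → [g]
/b/ after /s/ (voiceless) → [p]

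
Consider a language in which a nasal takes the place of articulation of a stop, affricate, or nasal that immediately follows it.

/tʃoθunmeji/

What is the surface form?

[tʃoθummeji]

/n/ before /m/ (labial) → [m]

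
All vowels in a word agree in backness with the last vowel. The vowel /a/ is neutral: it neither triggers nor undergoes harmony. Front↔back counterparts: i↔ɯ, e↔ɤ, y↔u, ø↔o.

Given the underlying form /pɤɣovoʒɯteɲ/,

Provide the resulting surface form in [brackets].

[peɣøvøʒiteɲ]

/ɤ/ harmonizes with /e/ ([-back]) → [e]
/o/ harmonizes with /e/ ([-back]) → [ø]
/o/ harmonizes with /e/ ([-back]) → [ø]
/ɯ/ harmonizes with /e/ ([-back]) → [i]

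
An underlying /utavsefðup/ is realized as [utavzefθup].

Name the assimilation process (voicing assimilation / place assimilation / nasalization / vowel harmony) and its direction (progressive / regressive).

/s/→[z] /ð/→[θ].
Each target copies a feature from the preceding segment, so the direction is progressive.

voicing assimilation, progressive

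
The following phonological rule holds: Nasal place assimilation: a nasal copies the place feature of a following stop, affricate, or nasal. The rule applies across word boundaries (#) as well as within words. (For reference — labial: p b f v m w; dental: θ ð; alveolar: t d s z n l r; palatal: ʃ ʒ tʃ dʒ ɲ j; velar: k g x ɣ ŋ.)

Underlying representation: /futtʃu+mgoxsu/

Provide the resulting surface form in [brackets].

[futtʃu+ŋgoxsu]

/m/ before /g/ (velar) → [ŋ]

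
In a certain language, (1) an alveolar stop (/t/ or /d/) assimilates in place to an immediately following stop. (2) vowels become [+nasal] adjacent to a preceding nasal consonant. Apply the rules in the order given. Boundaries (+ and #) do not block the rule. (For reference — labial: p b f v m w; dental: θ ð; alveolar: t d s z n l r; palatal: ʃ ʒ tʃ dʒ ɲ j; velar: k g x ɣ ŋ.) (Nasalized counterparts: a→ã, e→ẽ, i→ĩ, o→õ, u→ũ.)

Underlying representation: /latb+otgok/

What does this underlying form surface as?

[lapb+okgok]

Rule 1: /t/ before /b/ (labial) → [p]
Rule 1: /t/ before /g/ (velar) → [k]
After rule 1: lapb+okgok
Rule 2: no segment meets the rule's conditions; no change.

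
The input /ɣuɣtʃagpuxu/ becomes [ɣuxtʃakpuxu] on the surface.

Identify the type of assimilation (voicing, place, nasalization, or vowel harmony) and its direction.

voicing assimilation, regressive

/ɣ/→[x] /g/→[k].
Each target copies a feature from the following segment, so the direction is regressive.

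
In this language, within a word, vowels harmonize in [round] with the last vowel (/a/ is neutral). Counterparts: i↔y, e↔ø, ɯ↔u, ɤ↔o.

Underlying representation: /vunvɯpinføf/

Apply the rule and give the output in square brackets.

[vunvupynføf]

/ɯ/ harmonizes with /ø/ ([+round]) → [u]
/i/ harmonizes with /ø/ ([+round]) → [y]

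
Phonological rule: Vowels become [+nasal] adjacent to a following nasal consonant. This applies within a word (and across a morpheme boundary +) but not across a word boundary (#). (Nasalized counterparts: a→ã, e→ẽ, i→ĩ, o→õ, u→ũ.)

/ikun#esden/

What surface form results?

[ikũn#esdẽn]

/u/ before nasal /n/ → [ũ]
/e/ before nasal /n/ → [ẽ]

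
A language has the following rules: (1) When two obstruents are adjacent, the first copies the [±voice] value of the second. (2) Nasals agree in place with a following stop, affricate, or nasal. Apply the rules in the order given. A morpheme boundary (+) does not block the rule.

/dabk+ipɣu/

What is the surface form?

[dapk+ibɣu]

Rule 1: /b/ before /k/ (voiceless) → [p]
Rule 1: /p/ before /ɣ/ (voiced) → [b]
After rule 1: dapk+ibɣu
Rule 2: no segment meets the rule's conditions; no change.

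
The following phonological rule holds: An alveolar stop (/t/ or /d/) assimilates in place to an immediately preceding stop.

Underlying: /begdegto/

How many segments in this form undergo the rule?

2

/d/ after /g/ (velar) → [g]
/t/ after /g/ (velar) → [k]
2 segments change.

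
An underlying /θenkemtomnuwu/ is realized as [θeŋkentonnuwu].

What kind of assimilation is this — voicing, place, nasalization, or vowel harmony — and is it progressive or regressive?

/n/→[ŋ] /m/→[n] /m/→[n].
Each target copies a feature from the following segment, so the direction is regressive.

place assimilation, regressive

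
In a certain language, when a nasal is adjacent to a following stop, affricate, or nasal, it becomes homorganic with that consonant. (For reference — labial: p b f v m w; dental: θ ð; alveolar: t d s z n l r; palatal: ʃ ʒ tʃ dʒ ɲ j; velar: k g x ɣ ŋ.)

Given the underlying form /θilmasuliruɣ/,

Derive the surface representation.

no segment meets the rule's conditions; no change.

[θilmasuliruɣ]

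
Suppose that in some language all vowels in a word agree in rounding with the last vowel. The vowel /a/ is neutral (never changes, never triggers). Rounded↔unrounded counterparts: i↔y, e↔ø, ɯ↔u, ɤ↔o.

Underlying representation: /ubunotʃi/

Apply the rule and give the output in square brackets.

[ɯbɯnɤtʃi]

/u/ harmonizes with /i/ ([-round]) → [ɯ]
/u/ harmonizes with /i/ ([-round]) → [ɯ]
/o/ harmonizes with /i/ ([-round]) → [ɤ]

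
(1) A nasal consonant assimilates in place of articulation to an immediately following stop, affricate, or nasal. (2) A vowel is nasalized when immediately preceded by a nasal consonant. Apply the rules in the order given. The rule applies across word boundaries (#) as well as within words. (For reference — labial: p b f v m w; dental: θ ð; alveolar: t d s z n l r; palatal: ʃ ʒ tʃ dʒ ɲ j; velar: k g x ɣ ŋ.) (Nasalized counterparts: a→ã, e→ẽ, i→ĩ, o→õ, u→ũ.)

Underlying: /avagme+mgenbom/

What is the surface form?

Rule 1: /m/ before /g/ (velar) → [ŋ]
Rule 1: /n/ before /b/ (labial) → [m]
After rule 1: avagme+ŋgembom
Rule 2: /e/ after nasal /m/ → [ẽ]

[avagmẽ+ŋgembom]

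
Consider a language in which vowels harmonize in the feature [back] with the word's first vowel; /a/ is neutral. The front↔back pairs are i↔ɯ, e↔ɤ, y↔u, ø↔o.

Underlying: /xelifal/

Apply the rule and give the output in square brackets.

[xelifal]

no segment meets the rule's conditions; no change.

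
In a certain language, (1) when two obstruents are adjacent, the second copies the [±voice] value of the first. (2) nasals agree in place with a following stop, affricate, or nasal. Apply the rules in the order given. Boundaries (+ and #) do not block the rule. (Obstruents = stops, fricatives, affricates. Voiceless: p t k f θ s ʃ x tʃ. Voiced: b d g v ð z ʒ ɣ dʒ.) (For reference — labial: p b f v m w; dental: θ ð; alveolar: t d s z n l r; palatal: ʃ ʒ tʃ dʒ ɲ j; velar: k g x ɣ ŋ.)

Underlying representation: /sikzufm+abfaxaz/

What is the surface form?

[siksufm+abvaxaz]

Rule 1: /z/ after /k/ (voiceless) → [s]
Rule 1: /f/ after /b/ (voiced) → [v]
After rule 1: siksufm+abvaxaz
Rule 2: no segment meets the rule's conditions; no change.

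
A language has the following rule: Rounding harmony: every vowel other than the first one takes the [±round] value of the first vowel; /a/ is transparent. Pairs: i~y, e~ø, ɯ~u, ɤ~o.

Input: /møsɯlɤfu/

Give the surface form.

/ɯ/ harmonizes with /ø/ ([+round]) → [u]
/ɤ/ harmonizes with /ø/ ([+round]) → [o]

[møsulofu]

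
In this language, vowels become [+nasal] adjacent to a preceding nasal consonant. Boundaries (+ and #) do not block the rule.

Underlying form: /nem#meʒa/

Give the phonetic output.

/e/ after nasal /n/ → [ẽ]
/e/ after nasal /m/ → [ẽ]

[nẽm#mẽʒa]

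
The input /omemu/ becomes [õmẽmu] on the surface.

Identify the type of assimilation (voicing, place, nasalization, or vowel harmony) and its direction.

/o/→[õ] /e/→[ẽ].
Each target copies a feature from the following segment, so the direction is regressive.

nasalization, regressive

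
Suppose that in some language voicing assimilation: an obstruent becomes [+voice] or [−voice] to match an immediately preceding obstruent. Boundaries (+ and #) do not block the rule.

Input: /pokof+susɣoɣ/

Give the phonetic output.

/ɣ/ after /s/ (voiceless) → [x]

[pokof+susxoɣ]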